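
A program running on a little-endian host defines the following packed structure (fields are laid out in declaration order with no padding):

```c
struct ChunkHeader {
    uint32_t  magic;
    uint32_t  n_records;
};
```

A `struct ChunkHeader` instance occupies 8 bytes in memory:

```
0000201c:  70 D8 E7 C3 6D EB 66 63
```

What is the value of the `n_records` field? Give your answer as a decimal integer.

1667689325

`n_records` follows `magic` (4 bytes), so it starts at byte offset 4 and occupies 4 bytes.
Bytes at offsets 4..7: 6D EB 66 63.
Little-endian stores the least-significant byte at the lowest address.
Reassemble most-significant byte first: 63 66 EB 6D → 0x6366EB6D.
0x6366EB6D = 1667689325.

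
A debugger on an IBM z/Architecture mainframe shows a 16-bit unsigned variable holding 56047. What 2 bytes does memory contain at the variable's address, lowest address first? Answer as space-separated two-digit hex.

DA EF

56047 in hexadecimal, padded to 16 bits, is 0xDAEF.
Split into bytes (most-significant first): DA EF.
In big-endian order the high byte comes first in memory.
So the memory order matches the most-significant-first order: DA EF.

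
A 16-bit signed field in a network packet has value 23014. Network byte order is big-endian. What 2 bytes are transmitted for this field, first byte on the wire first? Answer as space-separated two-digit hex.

23014 in hexadecimal, padded to 16 bits, is 0x59E6.
Split into bytes (most-significant first): 59 E6.
Big-endian: lowest address holds the most-significant byte.
So the memory order matches the most-significant-first order: 59 E6.

59 E6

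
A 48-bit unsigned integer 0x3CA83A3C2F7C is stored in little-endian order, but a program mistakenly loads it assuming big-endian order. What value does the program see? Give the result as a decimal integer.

136542315784252

Stored little-endian, the bytes at ascending addresses are 7C 2F 3C 3A A8 3C.
Read back as big-endian, the last byte is least significant, giving 0x7C2F3C3AA83C.
0x7C2F3C3AA83C = 136542315784252.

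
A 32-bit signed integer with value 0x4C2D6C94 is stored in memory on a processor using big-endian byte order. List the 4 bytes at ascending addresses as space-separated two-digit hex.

4C 2D 6C 94

Split into bytes (most-significant first): 4C 2D 6C 94.
Big-endian stores the most-significant byte at the lowest address.
So the memory order matches the most-significant-first order: 4C 2D 6C 94.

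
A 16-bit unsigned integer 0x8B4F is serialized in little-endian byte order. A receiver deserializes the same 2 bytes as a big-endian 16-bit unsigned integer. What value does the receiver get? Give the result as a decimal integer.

Stored little-endian, the bytes at ascending addresses are 4F 8B.
Read back as big-endian, the last byte is least significant, giving 0x4F8B.
0x4F8B = 20363.

20363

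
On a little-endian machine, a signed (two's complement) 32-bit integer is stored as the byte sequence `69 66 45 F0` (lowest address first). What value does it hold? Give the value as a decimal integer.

Little-endian stores the least-significant byte at the lowest address.
Reassemble most-significant byte first: F0 45 66 69 → 0xF0456669.
Top bit is set, so as a signed 32-bit value this is 0xF0456669 − 2^32 = -263887255.

-263887255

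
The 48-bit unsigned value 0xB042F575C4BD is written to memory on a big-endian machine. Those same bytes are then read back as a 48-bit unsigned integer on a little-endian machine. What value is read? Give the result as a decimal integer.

208651490247344

Stored big-endian, the bytes at ascending addresses are B0 42 F5 75 C4 BD.
Read back as little-endian, the first byte is least significant, giving 0xBDC475F542B0.
0xBDC475F542B0 = 208651490247344.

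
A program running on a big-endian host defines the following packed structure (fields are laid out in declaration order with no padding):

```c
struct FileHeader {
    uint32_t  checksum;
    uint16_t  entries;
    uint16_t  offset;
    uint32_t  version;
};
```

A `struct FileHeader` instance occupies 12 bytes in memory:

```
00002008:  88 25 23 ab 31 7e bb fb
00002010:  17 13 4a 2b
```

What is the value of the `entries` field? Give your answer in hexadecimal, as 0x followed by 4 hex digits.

`entries` follows `checksum` (4 bytes), so it starts at byte offset 4 and occupies 2 bytes.
Bytes at offsets 4..5: 31 7E.
Big-endian stores the most-significant byte at the lowest address.
The bytes are already most-significant first: 0x317E.

0x317E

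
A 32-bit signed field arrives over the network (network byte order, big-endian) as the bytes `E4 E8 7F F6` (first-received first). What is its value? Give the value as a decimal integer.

Big-endian: lowest address holds the most-significant byte.
The bytes are already most-significant first: 0xE4E87FF6.
Top bit is set, so as a signed 32-bit value this is 0xE4E87FF6 − 2^32 = -454524938.

-454524938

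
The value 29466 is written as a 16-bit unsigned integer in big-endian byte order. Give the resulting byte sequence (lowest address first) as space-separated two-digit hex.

73 1A

29466 in hexadecimal, padded to 16 bits, is 0x731A.
Split into bytes (most-significant first): 73 1A.
In big-endian order the high byte comes first in memory.
So the memory order matches the most-significant-first order: 73 1A.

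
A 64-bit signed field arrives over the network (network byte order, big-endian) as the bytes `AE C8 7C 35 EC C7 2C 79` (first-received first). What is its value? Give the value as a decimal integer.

Big-endian stores the most-significant byte at the lowest address.
The bytes are already most-significant first: 0xAEC87C35ECC72C79.
Top bit is set, so as a signed 64-bit value this is 0xAEC87C35ECC72C79 − 2^64 = -5852291144720372615.

-5852291144720372615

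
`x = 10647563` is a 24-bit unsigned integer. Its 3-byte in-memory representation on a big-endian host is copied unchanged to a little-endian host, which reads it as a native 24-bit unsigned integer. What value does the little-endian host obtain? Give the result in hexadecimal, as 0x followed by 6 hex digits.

0x0B78A2

10647563 in 24-bit hexadecimal is 0xA2780B.
Stored big-endian, the bytes at ascending addresses are A2 78 0B.
Read back as little-endian, the first byte is least significant, giving 0x0B78A2.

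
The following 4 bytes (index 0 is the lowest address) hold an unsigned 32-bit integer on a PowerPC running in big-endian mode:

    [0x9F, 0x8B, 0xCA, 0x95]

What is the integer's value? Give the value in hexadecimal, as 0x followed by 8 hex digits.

In big-endian order the high byte comes first in memory.
The bytes are already most-significant first: 0x9F8BCA95.

0x9F8BCA95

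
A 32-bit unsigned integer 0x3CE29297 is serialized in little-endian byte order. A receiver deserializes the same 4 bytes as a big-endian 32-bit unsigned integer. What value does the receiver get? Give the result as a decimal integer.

2542985788

Stored little-endian, the bytes at ascending addresses are 97 92 E2 3C.
Read back as big-endian, the last byte is least significant, giving 0x9792E23C.
0x9792E23C = 2542985788.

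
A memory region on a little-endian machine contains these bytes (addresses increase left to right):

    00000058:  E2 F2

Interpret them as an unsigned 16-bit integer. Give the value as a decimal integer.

In little-endian order the low byte comes first in memory.
Reassemble most-significant byte first: F2 E2 → 0xF2E2.
0xF2E2 = 62178.

62178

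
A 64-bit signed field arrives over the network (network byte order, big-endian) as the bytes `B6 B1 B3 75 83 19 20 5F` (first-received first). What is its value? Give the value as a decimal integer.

-5282243570636873633

Big-endian stores the most-significant byte at the lowest address.
The bytes are already most-significant first: 0xB6B1B3758319205F.
Top bit is set, so as a signed 64-bit value this is 0xB6B1B3758319205F − 2^64 = -5282243570636873633.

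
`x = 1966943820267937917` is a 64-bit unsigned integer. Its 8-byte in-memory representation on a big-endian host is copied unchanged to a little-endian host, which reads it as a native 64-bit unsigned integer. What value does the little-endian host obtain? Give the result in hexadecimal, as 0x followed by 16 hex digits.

1966943820267937917 in 64-bit hexadecimal is 0x1B4BFCFBB438607D.
Stored big-endian, the bytes at ascending addresses are 1B 4B FC FB B4 38 60 7D.
Read back as little-endian, the first byte is least significant, giving 0x7D6038B4FBFC4B1B.

0x7D6038B4FBFC4B1B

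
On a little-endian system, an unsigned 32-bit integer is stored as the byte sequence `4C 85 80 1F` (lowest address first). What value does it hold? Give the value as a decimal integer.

528516428

Little-endian stores the least-significant byte at the lowest address.
Reassemble most-significant byte first: 1F 80 85 4C → 0x1F80854C.
0x1F80854C = 528516428.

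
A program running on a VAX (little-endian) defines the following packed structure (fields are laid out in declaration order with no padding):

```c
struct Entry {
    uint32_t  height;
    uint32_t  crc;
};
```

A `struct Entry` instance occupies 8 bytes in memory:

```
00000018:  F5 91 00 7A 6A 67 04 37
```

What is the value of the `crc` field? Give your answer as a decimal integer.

`crc` follows `height` (4 bytes), so it starts at byte offset 4 and occupies 4 bytes.
Bytes at offsets 4..7: 6A 67 04 37.
Little-endian stores the least-significant byte at the lowest address.
Reassemble most-significant byte first: 37 04 67 6A → 0x3704676A.
0x3704676A = 923035498.

923035498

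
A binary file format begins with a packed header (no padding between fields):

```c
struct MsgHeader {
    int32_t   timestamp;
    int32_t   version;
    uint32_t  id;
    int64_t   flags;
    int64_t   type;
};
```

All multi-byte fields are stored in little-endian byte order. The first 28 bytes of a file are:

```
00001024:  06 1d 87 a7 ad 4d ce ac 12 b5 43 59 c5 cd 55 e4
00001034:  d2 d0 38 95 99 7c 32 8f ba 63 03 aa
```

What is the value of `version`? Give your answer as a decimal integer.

-1395765843

`version` follows `timestamp` (4 bytes), so it starts at byte offset 4 and occupies 4 bytes.
Bytes at offsets 4..7: AD 4D CE AC.
In little-endian order the low byte comes first in memory.
Reassemble most-significant byte first: AC CE 4D AD → 0xACCE4DAD.
Top bit is set, so as a signed 32-bit value this is 0xACCE4DAD − 2^32 = -1395765843.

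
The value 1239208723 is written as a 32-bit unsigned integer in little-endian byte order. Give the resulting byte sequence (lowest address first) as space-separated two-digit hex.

1239208723 in hexadecimal, padded to 32 bits, is 0x49DCD313.
Split into bytes (most-significant first): 49 DC D3 13.
Little-endian: lowest address holds the least-significant byte.
So at ascending addresses the bytes are 13 D3 DC 49.

13 D3 DC 49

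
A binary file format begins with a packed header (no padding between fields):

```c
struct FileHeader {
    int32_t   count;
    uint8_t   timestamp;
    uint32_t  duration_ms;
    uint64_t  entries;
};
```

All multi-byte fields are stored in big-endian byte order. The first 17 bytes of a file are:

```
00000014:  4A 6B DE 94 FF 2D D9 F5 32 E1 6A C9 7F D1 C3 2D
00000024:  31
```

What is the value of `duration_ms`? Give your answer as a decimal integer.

769258802

`duration_ms` follows `count` (4 B), `timestamp` (1 B), so it starts at offset 4 + 1 = 5 and occupies 4 bytes.
Bytes at offsets 5..8: 2D D9 F5 32.
Big-endian: lowest address holds the most-significant byte.
The bytes are already most-significant first: 0x2DD9F532.
0x2DD9F532 = 769258802.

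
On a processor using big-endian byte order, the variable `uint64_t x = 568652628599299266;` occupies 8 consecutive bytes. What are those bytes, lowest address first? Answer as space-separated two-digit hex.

07 E4 42 8D 88 40 DC C2

568652628599299266 in hexadecimal, padded to 64 bits, is 0x07E4428D8840DCC2.
Split into bytes (most-significant first): 07 E4 42 8D 88 40 DC C2.
Big-endian stores the most-significant byte at the lowest address.
So the memory order matches the most-significant-first order: 07 E4 42 8D 88 40 DC C2.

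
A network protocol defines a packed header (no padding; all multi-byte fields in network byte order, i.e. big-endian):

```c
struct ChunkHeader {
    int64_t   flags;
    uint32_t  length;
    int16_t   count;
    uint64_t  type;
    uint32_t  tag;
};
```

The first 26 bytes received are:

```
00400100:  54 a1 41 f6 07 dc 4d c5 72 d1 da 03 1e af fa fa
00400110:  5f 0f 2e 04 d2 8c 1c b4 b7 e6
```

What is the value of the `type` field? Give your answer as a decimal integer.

`type` follows `flags` (8 B), `length` (4 B), `count` (2 B), so it starts at offset 8 + 4 + 2 = 14 and occupies 8 bytes.
Bytes at offsets 14..21: FA FA 5F 0F 2E 04 D2 8C.
In big-endian order the high byte comes first in memory.
The bytes are already most-significant first: 0xFAFA5F0F2E04D28C.
0xFAFA5F0F2E04D28C = 18084871772460864140.

18084871772460864140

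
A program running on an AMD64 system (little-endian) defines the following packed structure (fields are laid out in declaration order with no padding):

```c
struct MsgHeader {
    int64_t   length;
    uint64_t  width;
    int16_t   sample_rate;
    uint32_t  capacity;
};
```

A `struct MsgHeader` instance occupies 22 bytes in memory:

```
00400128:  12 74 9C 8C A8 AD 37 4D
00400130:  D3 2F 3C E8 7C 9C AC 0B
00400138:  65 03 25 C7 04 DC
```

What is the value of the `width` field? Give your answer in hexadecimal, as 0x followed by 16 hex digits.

0x0BAC9C7CE83C2FD3

`width` follows `length` (8 bytes), so it starts at byte offset 8 and occupies 8 bytes.
Bytes at offsets 8..15: D3 2F 3C E8 7C 9C AC 0B.
Little-endian stores the least-significant byte at the lowest address.
Reassemble most-significant byte first: 0B AC 9C 7C E8 3C 2F D3 → 0x0BAC9C7CE83C2FD3.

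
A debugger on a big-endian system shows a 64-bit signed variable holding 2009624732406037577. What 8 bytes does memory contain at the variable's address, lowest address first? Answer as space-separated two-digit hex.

1B E3 9F 0B F2 E6 BC 49

2009624732406037577 in hexadecimal, padded to 64 bits, is 0x1BE39F0BF2E6BC49.
Split into bytes (most-significant first): 1B E3 9F 0B F2 E6 BC 49.
Big-endian: lowest address holds the most-significant byte.
So the memory order matches the most-significant-first order: 1B E3 9F 0B F2 E6 BC 49.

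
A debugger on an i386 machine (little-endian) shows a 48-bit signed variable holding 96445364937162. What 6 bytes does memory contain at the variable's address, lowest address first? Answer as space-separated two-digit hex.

96445364937162 in hexadecimal, padded to 48 bits, is 0x57B76FB7A1CA.
Split into bytes (most-significant first): 57 B7 6F B7 A1 CA.
Little-endian stores the least-significant byte at the lowest address.
So at ascending addresses the bytes are CA A1 B7 6F B7 57.

CA A1 B7 6F B7 57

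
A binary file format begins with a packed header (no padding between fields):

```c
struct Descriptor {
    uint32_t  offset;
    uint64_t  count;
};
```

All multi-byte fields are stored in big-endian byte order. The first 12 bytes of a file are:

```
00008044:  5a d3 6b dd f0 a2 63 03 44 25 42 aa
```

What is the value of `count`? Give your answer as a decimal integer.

17339530381009175210

`count` follows `offset` (4 bytes), so it starts at byte offset 4 and occupies 8 bytes.
Bytes at offsets 4..11: F0 A2 63 03 44 25 42 AA.
Big-endian stores the most-significant byte at the lowest address.
The bytes are already most-significant first: 0xF0A26303442542AA.
0xF0A26303442542AA = 17339530381009175210.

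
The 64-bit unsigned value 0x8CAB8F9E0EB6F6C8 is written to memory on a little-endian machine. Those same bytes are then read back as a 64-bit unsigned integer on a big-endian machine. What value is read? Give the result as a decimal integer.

14480961825762421644

Stored little-endian, the bytes at ascending addresses are C8 F6 B6 0E 9E 8F AB 8C.
Read back as big-endian, the last byte is least significant, giving 0xC8F6B60E9E8FAB8C.
0xC8F6B60E9E8FAB8C = 14480961825762421644.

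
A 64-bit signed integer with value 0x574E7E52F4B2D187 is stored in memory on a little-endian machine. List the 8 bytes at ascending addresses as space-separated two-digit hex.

87 D1 B2 F4 52 7E 4E 57

Split into bytes (most-significant first): 57 4E 7E 52 F4 B2 D1 87.
Little-endian stores the least-significant byte at the lowest address.
So at ascending addresses the bytes are 87 D1 B2 F4 52 7E 4E 57.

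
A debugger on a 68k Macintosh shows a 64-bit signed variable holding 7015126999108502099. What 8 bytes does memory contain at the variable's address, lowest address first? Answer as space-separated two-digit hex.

7015126999108502099 in hexadecimal, padded to 64 bits, is 0x615ABCD6841D4253.
Split into bytes (most-significant first): 61 5A BC D6 84 1D 42 53.
Big-endian: lowest address holds the most-significant byte.
So the memory order matches the most-significant-first order: 61 5A BC D6 84 1D 42 53.

61 5A BC D6 84 1D 42 53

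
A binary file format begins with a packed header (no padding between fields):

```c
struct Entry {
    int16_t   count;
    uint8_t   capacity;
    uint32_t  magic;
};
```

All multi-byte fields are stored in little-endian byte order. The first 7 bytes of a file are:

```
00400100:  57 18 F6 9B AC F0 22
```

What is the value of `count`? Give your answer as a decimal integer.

`count` is the first field, at byte offset 0, occupying 2 bytes.
Bytes at offsets 0..1: 57 18.
Little-endian stores the least-significant byte at the lowest address.
Reassemble most-significant byte first: 18 57 → 0x1857.
0x1857 = 6231.

6231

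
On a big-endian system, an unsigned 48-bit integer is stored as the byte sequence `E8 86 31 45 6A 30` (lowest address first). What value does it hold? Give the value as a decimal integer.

Big-endian: lowest address holds the most-significant byte.
The bytes are already most-significant first: 0xE88631456A30.
0xE88631456A30 = 255663049894448.

255663049894448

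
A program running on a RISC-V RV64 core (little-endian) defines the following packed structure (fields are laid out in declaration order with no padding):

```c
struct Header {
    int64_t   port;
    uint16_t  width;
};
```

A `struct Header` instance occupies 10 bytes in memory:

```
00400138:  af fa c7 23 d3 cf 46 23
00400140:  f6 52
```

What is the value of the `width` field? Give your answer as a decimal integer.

`width` follows `port` (8 bytes), so it starts at byte offset 8 and occupies 2 bytes.
Bytes at offsets 8..9: F6 52.
Little-endian stores the least-significant byte at the lowest address.
Reassemble most-significant byte first: 52 F6 → 0x52F6.
0x52F6 = 21238.

21238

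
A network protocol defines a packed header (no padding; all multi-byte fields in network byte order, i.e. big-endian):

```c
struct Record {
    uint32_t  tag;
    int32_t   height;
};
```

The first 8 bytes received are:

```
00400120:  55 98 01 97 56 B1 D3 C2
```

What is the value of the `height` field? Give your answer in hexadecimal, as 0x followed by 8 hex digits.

0x56B1D3C2

`height` follows `tag` (4 bytes), so it starts at byte offset 4 and occupies 4 bytes.
Bytes at offsets 4..7: 56 B1 D3 C2.
Big-endian: lowest address holds the most-significant byte.
The bytes are already most-significant first: 0x56B1D3C2.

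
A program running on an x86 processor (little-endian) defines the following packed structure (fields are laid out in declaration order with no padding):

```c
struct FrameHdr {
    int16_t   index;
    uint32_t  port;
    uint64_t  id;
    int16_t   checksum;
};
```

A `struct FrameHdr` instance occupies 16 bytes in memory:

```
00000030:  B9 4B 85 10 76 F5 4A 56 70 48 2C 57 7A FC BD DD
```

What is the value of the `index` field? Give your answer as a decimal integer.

19385

`index` is the first field, at byte offset 0, occupying 2 bytes.
Bytes at offsets 0..1: B9 4B.
Little-endian stores the least-significant byte at the lowest address.
Reassemble most-significant byte first: 4B B9 → 0x4BB9.
0x4BB9 = 19385.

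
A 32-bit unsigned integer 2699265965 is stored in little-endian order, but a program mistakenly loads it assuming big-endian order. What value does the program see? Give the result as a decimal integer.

2911364000

2699265965 in 32-bit hexadecimal is 0xA0E387AD.
Stored little-endian, the bytes at ascending addresses are AD 87 E3 A0.
Read back as big-endian, the last byte is least significant, giving 0xAD87E3A0.
0xAD87E3A0 = 2911364000.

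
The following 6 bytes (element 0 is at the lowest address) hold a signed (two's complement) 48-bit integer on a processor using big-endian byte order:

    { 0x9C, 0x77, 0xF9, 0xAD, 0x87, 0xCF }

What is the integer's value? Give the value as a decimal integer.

-109435872770097

In big-endian order the high byte comes first in memory.
The bytes are already most-significant first: 0x9C77F9AD87CF.
Top bit is set, so as a signed 48-bit value this is 0x9C77F9AD87CF − 2^48 = -109435872770097.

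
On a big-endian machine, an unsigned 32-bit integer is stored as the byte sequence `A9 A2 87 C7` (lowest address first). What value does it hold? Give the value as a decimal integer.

In big-endian order the high byte comes first in memory.
The bytes are already most-significant first: 0xA9A287C7.
0xA9A287C7 = 2846001095.

2846001095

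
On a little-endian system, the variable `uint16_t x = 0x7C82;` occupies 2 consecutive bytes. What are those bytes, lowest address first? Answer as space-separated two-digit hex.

82 7C

Split into bytes (most-significant first): 7C 82.
In little-endian order the low byte comes first in memory.
So at ascending addresses the bytes are 82 7C.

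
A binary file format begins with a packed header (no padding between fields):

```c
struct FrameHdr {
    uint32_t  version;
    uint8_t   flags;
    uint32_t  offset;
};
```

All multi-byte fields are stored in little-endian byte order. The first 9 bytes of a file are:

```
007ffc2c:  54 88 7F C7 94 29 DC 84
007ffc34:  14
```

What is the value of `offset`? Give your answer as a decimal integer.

`offset` follows `version` (4 B), `flags` (1 B), so it starts at offset 4 + 1 = 5 and occupies 4 bytes.
Bytes at offsets 5..8: 29 DC 84 14.
Little-endian stores the least-significant byte at the lowest address.
Reassemble most-significant byte first: 14 84 DC 29 → 0x1484DC29.
0x1484DC29 = 344251433.

344251433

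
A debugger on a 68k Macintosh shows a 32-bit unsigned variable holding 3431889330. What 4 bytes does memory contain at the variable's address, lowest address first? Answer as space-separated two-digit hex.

CC 8E 79 B2

3431889330 in hexadecimal, padded to 32 bits, is 0xCC8E79B2.
Split into bytes (most-significant first): CC 8E 79 B2.
In big-endian order the high byte comes first in memory.
So the memory order matches the most-significant-first order: CC 8E 79 B2.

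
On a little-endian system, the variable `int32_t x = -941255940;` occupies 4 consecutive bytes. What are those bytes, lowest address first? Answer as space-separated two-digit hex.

Two's complement of -941255940 in 32 bits: 941255940 = 0x381A6D04; invert → 0xC7E592FB; add 1 → 0xC7E592FC.
Split into bytes (most-significant first): C7 E5 92 FC.
In little-endian order the low byte comes first in memory.
So at ascending addresses the bytes are FC 92 E5 C7.

FC 92 E5 C7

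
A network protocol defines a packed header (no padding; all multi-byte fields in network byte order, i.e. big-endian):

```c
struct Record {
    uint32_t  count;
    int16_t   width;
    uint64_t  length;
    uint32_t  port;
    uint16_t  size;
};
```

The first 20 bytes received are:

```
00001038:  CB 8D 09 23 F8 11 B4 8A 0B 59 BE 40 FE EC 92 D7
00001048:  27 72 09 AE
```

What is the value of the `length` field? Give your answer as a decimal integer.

`length` follows `count` (4 B), `width` (2 B), so it starts at offset 4 + 2 = 6 and occupies 8 bytes.
Bytes at offsets 6..13: B4 8A 0B 59 BE 40 FE EC.
Big-endian stores the most-significant byte at the lowest address.
The bytes are already most-significant first: 0xB48A0B59BE40FEEC.
0xB48A0B59BE40FEEC = 13009222953685024492.

13009222953685024492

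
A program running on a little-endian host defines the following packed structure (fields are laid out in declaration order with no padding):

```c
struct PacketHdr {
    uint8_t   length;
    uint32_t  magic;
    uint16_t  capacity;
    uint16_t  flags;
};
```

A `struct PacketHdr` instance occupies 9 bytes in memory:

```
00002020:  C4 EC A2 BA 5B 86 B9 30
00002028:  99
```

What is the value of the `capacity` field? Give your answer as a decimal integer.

47494

`capacity` follows `length` (1 B), `magic` (4 B), so it starts at offset 1 + 4 = 5 and occupies 2 bytes.
Bytes at offsets 5..6: 86 B9.
In little-endian order the low byte comes first in memory.
Reassemble most-significant byte first: B9 86 → 0xB986.
0xB986 = 47494.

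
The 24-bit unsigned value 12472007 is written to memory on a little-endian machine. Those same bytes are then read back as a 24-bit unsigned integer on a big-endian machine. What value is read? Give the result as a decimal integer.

12472007 in 24-bit hexadecimal is 0xBE4EC7.
Stored little-endian, the bytes at ascending addresses are C7 4E BE.
Read back as big-endian, the last byte is least significant, giving 0xC74EBE.
0xC74EBE = 13061822.

13061822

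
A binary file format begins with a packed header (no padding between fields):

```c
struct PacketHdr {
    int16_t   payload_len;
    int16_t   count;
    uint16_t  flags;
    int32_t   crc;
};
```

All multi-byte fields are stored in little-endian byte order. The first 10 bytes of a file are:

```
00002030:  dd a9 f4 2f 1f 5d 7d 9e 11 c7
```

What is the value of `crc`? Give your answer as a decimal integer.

-955146627

`crc` follows `payload_len` (2 B), `count` (2 B), `flags` (2 B), so it starts at offset 2 + 2 + 2 = 6 and occupies 4 bytes.
Bytes at offsets 6..9: 7D 9E 11 C7.
Little-endian stores the least-significant byte at the lowest address.
Reassemble most-significant byte first: C7 11 9E 7D → 0xC7119E7D.
Top bit is set, so as a signed 32-bit value this is 0xC7119E7D − 2^32 = -955146627.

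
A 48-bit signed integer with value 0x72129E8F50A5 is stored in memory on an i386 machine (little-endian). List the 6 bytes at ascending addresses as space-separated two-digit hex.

Split into bytes (most-significant first): 72 12 9E 8F 50 A5.
Little-endian: lowest address holds the least-significant byte.
So at ascending addresses the bytes are A5 50 8F 9E 12 72.

A5 50 8F 9E 12 72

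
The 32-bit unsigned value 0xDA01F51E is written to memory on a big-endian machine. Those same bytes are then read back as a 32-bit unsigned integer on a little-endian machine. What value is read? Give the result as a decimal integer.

Stored big-endian, the bytes at ascending addresses are DA 01 F5 1E.
Read back as little-endian, the first byte is least significant, giving 0x1EF501DA.
0x1EF501DA = 519373274.

519373274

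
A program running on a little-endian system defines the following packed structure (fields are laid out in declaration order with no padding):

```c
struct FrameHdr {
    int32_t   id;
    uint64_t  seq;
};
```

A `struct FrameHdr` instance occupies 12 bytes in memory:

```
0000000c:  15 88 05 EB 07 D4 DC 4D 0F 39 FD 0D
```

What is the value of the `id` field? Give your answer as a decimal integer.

-351959019

`id` is the first field, at byte offset 0, occupying 4 bytes.
Bytes at offsets 0..3: 15 88 05 EB.
Little-endian stores the least-significant byte at the lowest address.
Reassemble most-significant byte first: EB 05 88 15 → 0xEB058815.
Top bit is set, so as a signed 32-bit value this is 0xEB058815 − 2^32 = -351959019.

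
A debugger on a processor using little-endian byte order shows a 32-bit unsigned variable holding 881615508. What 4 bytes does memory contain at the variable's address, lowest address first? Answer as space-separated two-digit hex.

94 62 8C 34

881615508 in hexadecimal, padded to 32 bits, is 0x348C6294.
Split into bytes (most-significant first): 34 8C 62 94.
Little-endian: lowest address holds the least-significant byte.
So at ascending addresses the bytes are 94 62 8C 34.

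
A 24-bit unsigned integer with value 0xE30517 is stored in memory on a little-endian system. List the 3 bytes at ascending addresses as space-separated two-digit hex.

17 05 E3

Split into bytes (most-significant first): E3 05 17.
In little-endian order the low byte comes first in memory.
So at ascending addresses the bytes are 17 05 E3.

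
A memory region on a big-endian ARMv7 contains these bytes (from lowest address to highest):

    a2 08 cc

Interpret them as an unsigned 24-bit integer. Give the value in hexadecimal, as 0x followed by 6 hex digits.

Big-endian: lowest address holds the most-significant byte.
The bytes are already most-significant first: 0xA208CC.

0xA208CC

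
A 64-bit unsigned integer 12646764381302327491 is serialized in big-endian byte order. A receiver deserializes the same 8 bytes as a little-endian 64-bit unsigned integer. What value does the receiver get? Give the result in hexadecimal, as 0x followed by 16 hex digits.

12646764381302327491 in 64-bit hexadecimal is 0xAF825533099688C3.
Stored big-endian, the bytes at ascending addresses are AF 82 55 33 09 96 88 C3.
Read back as little-endian, the first byte is least significant, giving 0xC3889609335582AF.

0xC3889609335582AF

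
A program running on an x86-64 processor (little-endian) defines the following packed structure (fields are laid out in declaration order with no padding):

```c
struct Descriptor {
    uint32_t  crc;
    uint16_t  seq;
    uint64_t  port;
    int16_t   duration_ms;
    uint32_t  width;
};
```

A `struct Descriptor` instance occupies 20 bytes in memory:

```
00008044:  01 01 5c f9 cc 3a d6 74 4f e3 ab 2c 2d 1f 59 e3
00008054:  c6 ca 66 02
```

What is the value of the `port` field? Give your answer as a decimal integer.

`port` follows `crc` (4 B), `seq` (2 B), so it starts at offset 4 + 2 = 6 and occupies 8 bytes.
Bytes at offsets 6..13: D6 74 4F E3 AB 2C 2D 1F.
Little-endian stores the least-significant byte at the lowest address.
Reassemble most-significant byte first: 1F 2D 2C AB E3 4F 74 D6 → 0x1F2D2CABE34F74D6.
0x1F2D2CABE34F74D6 = 2246500905892410582.

2246500905892410582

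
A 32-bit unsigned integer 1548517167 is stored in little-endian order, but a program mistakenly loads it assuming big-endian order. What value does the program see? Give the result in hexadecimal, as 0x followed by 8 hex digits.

1548517167 in 32-bit hexadecimal is 0x5C4C7F2F.
Stored little-endian, the bytes at ascending addresses are 2F 7F 4C 5C.
Read back as big-endian, the last byte is least significant, giving 0x2F7F4C5C.

0x2F7F4C5C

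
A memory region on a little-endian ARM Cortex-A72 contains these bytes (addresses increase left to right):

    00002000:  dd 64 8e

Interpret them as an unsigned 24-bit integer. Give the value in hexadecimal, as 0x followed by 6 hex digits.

0x8E64DD

Little-endian: lowest address holds the least-significant byte.
Reassemble most-significant byte first: 8E 64 DD → 0x8E64DD.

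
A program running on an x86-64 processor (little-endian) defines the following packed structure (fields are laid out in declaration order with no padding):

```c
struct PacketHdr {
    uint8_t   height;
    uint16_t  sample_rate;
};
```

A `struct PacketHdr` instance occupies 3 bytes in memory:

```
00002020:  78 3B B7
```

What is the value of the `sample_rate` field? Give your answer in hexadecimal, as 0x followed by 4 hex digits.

0xB73B

`sample_rate` follows `height` (1 byte), so it starts at byte offset 1 and occupies 2 bytes.
Bytes at offsets 1..2: 3B B7.
In little-endian order the low byte comes first in memory.
Reassemble most-significant byte first: B7 3B → 0xB73B.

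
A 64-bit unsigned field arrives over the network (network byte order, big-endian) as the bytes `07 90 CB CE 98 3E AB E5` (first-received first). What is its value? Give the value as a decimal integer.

Big-endian: lowest address holds the most-significant byte.
The bytes are already most-significant first: 0x0790CBCE983EABE5.
0x0790CBCE983EABE5 = 545159643089775589.

545159643089775589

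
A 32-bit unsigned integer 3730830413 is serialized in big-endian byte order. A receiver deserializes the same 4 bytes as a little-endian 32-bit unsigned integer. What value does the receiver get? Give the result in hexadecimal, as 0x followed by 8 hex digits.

0x4DF45FDE

3730830413 in 32-bit hexadecimal is 0xDE5FF44D.
Stored big-endian, the bytes at ascending addresses are DE 5F F4 4D.
Read back as little-endian, the first byte is least significant, giving 0x4DF45FDE.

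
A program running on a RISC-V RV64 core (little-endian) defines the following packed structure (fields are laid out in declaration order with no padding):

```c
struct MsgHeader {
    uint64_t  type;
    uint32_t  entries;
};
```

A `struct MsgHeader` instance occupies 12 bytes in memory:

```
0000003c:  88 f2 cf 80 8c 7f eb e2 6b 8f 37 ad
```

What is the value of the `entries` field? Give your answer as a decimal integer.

`entries` follows `type` (8 bytes), so it starts at byte offset 8 and occupies 4 bytes.
Bytes at offsets 8..11: 6B 8F 37 AD.
Little-endian: lowest address holds the least-significant byte.
Reassemble most-significant byte first: AD 37 8F 6B → 0xAD378F6B.
0xAD378F6B = 2906099563.

2906099563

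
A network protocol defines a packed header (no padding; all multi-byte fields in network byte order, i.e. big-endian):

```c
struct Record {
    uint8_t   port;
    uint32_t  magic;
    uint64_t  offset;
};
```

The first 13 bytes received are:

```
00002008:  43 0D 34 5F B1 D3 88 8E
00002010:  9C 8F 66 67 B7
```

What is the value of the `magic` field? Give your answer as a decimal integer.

`magic` follows `port` (1 byte), so it starts at byte offset 1 and occupies 4 bytes.
Bytes at offsets 1..4: 0D 34 5F B1.
In big-endian order the high byte comes first in memory.
The bytes are already most-significant first: 0x0D345FB1.
0x0D345FB1 = 221536177.

221536177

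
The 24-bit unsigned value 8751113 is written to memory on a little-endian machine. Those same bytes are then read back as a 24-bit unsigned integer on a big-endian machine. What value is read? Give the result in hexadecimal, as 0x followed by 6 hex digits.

8751113 in 24-bit hexadecimal is 0x858809.
Stored little-endian, the bytes at ascending addresses are 09 88 85.
Read back as big-endian, the last byte is least significant, giving 0x098885.

0x098885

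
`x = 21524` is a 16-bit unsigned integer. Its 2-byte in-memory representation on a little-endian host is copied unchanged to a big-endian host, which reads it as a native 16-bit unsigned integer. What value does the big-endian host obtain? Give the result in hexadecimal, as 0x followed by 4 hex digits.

0x1454

21524 in 16-bit hexadecimal is 0x5414.
Stored little-endian, the bytes at ascending addresses are 14 54.
Read back as big-endian, the last byte is least significant, giving 0x1454.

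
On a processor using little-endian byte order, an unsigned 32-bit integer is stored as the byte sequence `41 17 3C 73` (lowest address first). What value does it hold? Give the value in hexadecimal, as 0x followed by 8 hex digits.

0x733C1741

Little-endian: lowest address holds the least-significant byte.
Reassemble most-significant byte first: 73 3C 17 41 → 0x733C1741.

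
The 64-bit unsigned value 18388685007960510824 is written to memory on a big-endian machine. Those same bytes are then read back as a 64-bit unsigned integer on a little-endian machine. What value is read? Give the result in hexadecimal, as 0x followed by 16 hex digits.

18388685007960510824 in 64-bit hexadecimal is 0xFF31BB965A099168.
Stored big-endian, the bytes at ascending addresses are FF 31 BB 96 5A 09 91 68.
Read back as little-endian, the first byte is least significant, giving 0x6891095A96BB31FF.

0x6891095A96BB31FF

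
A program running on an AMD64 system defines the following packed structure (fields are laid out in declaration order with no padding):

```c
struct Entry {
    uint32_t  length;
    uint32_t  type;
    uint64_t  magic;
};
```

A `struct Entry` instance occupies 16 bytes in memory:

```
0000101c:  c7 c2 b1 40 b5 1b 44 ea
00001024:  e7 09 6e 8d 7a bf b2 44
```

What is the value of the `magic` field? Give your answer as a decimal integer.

`magic` follows `length` (4 B), `type` (4 B), so it starts at offset 4 + 4 = 8 and occupies 8 bytes.
Bytes at offsets 8..15: E7 09 6E 8D 7A BF B2 44.
In little-endian order the low byte comes first in memory.
Reassemble most-significant byte first: 44 B2 BF 7A 8D 6E 09 E7 → 0x44B2BF7A8D6E09E7.
0x44B2BF7A8D6E09E7 = 4950229473513310695.

4950229473513310695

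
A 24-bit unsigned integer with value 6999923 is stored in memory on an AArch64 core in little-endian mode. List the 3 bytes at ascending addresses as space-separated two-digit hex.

73 CF 6A

6999923 in hexadecimal, padded to 24 bits, is 0x6ACF73.
Split into bytes (most-significant first): 6A CF 73.
Little-endian: lowest address holds the least-significant byte.
So at ascending addresses the bytes are 73 CF 6A.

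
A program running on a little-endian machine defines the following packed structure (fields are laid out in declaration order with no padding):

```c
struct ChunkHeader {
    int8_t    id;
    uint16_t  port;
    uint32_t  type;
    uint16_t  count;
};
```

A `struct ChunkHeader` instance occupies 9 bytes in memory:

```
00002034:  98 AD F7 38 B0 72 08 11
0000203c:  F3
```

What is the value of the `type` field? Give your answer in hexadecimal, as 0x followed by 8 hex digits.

0x0872B038

`type` follows `id` (1 B), `port` (2 B), so it starts at offset 1 + 2 = 3 and occupies 4 bytes.
Bytes at offsets 3..6: 38 B0 72 08.
In little-endian order the low byte comes first in memory.
Reassemble most-significant byte first: 08 72 B0 38 → 0x0872B038.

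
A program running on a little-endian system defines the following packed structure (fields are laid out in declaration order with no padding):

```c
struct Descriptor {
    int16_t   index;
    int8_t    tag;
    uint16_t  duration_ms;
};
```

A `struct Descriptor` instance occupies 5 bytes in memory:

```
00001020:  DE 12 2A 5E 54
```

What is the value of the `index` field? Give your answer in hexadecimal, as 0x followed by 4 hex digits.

0x12DE

`index` is the first field, at byte offset 0, occupying 2 bytes.
Bytes at offsets 0..1: DE 12.
Little-endian stores the least-significant byte at the lowest address.
Reassemble most-significant byte first: 12 DE → 0x12DE.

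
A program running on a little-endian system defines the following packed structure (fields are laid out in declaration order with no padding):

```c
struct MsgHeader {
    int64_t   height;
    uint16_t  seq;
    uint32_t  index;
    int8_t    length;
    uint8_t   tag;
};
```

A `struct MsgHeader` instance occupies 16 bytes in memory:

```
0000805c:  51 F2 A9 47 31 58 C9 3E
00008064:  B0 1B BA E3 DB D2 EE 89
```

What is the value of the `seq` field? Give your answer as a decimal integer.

`seq` follows `height` (8 bytes), so it starts at byte offset 8 and occupies 2 bytes.
Bytes at offsets 8..9: B0 1B.
In little-endian order the low byte comes first in memory.
Reassemble most-significant byte first: 1B B0 → 0x1BB0.
0x1BB0 = 7088.

7088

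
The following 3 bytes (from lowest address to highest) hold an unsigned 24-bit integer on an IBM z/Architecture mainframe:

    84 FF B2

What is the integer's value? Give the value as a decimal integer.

Big-endian stores the most-significant byte at the lowest address.
The bytes are already most-significant first: 0x84FFB2.
0x84FFB2 = 8716210.

8716210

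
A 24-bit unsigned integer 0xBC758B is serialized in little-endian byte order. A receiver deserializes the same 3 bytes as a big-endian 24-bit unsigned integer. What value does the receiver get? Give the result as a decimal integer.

Stored little-endian, the bytes at ascending addresses are 8B 75 BC.
Read back as big-endian, the last byte is least significant, giving 0x8B75BC.
0x8B75BC = 9139644.

9139644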